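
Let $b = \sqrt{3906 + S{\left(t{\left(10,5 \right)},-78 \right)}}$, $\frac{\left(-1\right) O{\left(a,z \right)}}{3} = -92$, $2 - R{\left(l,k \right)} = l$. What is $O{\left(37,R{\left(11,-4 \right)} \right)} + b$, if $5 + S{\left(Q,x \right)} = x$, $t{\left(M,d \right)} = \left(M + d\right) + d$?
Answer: $276 + \sqrt{3823} \approx 337.83$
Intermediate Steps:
$t{\left(M,d \right)} = M + 2 d$
$S{\left(Q,x \right)} = -5 + x$
$R{\left(l,k \right)} = 2 - l$
$O{\left(a,z \right)} = 276$ ($O{\left(a,z \right)} = \left(-3\right) \left(-92\right) = 276$)
$b = \sqrt{3823}$ ($b = \sqrt{3906 - 83} = \sqrt{3823} \approx 61.83$)
$O{\left(37,R{\left(11,-4 \right)} \right)} + b = 276 + \sqrt{3823}$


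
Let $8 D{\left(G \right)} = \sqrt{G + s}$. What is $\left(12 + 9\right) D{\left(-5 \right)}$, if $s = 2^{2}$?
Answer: $\frac{21 i}{8} \approx 2.625 i$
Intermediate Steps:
$s = 4$
$D{\left(G \right)} = \frac{\sqrt{4 + G}}{8}$ ($D{\left(G \right)} = \frac{\sqrt{G + 4}}{8} = \frac{\sqrt{4 + G}}{8}$)
$\left(12 + 9\right) D{\left(-5 \right)} = \left(12 + 9\right) \frac{\sqrt{4 - 5}}{8} = 21 \frac{\sqrt{-1}}{8} = 21 \frac{i}{8} = \frac{21 i}{8}$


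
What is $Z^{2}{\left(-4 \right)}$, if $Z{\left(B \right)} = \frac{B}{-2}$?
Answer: $4$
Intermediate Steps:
$Z{\left(B \right)} = - \frac{B}{2}$ ($Z{\left(B \right)} = B \left(- \frac{1}{2}\right) = - \frac{B}{2}$)
$Z^{2}{\left(-4 \right)} = \left(\left(- \frac{1}{2}\right) \left(-4\right)\right)^{2} = 2^{2} = 4$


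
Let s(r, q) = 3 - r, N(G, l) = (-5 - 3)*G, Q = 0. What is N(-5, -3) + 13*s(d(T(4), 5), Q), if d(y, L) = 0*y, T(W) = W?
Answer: 79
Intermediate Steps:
N(G, l) = -8*G
d(y, L) = 0
N(-5, -3) + 13*s(d(T(4), 5), Q) = -8*(-5) + 13*(3 - 1*0) = 40 + 13*(3 + 0) = 40 + 13*3 = 40 + 39 = 79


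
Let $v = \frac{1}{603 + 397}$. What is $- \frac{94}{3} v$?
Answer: $- \frac{47}{1500} \approx -0.031333$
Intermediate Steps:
$v = \frac{1}{1000} \approx 0.001$
$- \frac{94}{3} v = - \frac{94}{3} \cdot \frac{1}{1000} = \left(-94\right) \frac{1}{3} \cdot \frac{1}{1000} = \left(- \frac{94}{3}\right) \frac{1}{1000} = - \frac{47}{1500}$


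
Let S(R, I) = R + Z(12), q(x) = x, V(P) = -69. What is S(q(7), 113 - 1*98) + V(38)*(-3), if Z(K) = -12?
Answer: 202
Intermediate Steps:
S(R, I) = -12 + R (S(R, I) = R - 12 = -12 + R)
S(q(7), 113 - 1*98) + V(38)*(-3) = (-12 + 7) - 69*(-3) = -5 + 207 = 202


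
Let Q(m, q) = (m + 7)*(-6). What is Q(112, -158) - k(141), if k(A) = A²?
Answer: -20595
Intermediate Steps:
Q(m, q) = -42 - 6*m (Q(m, q) = (7 + m)*(-6) = -42 - 6*m)
Q(112, -158) - k(141) = (-42 - 6*112) - 1*141² = (-42 - 672) - 1*19881 = -714 - 19881 = -20595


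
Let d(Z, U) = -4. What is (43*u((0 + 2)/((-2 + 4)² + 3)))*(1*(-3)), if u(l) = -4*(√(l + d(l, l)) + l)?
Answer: 1032/7 + 516*I*√182/7 ≈ 147.43 + 994.46*I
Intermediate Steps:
u(l) = -4*l - 4*√(-4 + l) (u(l) = -4*(√(l - 4) + l) = -4*(√(-4 + l) + l) = -4*(l + √(-4 + l)) = -4*l - 4*√(-4 + l))
(43*u((0 + 2)/((-2 + 4)² + 3)))*(1*(-3)) = (43*(-4*(0 + 2)/((-2 + 4)² + 3) - 4*√(-4 + (0 + 2)/((-2 + 4)² + 3))))*(1*(-3)) = (43*(-8/(2² + 3) - 4*√(-4 + 2/(2² + 3))))*(-3) = (43*(-8/(4 + 3) - 4*√(-4 + 2/(4 + 3))))*(-3) = (43*(-8/7 - 4*√(-4 + 2/7)))*(-3) = (43*(-8/7 - 4*√(-4 + 2*(⅐))))*(-3) = (43*(-4*2/7 - 4*√(-4 + 2/7)))*(-3) = (43*(-8/7 - 4*I*√182/7))*(-3) = (-344/7 - 172*I*√182/7)*(-3) = 1032/7 + 516*I*√182/7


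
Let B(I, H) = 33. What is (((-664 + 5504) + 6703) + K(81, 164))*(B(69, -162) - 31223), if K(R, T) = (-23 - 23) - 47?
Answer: -357125500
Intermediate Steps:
K(R, T) = -93 (K(R, T) = -46 - 47 = -93)
(((-664 + 5504) + 6703) + K(81, 164))*(B(69, -162) - 31223) = (((-664 + 5504) + 6703) - 93)*(33 - 31223) = ((4840 + 6703) - 93)*(-31190) = (11543 - 93)*(-31190) = 11450*(-31190) = -357125500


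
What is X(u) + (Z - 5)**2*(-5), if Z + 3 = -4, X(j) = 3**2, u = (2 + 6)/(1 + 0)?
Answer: -711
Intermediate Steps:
u = 8 (u = 8/1 = 8*1 = 8)
X(j) = 9
Z = -7 (Z = -3 - 4 = -7)
X(u) + (Z - 5)**2*(-5) = 9 + (-7 - 5)**2*(-5) = 9 + (-12)**2*(-5) = 9 + 144*(-5) = 9 - 720 = -711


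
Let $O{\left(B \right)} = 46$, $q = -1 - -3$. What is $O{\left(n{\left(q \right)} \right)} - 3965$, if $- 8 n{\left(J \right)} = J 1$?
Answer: $-3919$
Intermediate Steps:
$q = 2$ ($q = -1 + 3 = 2$)
$n{\left(J \right)} = - \frac{J}{8}$ ($n{\left(J \right)} = - \frac{J 1}{8} = - \frac{J}{8}$)
$O{\left(n{\left(q \right)} \right)} - 3965 = 46 - 3965 = -3919$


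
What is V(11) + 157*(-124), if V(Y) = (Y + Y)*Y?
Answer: -19226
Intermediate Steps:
V(Y) = 2*Y**2 (V(Y) = (2*Y)*Y = 2*Y**2)
V(11) + 157*(-124) = 2*11**2 + 157*(-124) = 2*121 - 19468 = 242 - 19468 = -19226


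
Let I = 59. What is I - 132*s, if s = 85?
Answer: -11161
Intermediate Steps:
I - 132*s = 59 - 132*85 = 59 - 11220 = -11161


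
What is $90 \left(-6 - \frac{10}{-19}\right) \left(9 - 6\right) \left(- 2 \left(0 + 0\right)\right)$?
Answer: $0$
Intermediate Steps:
$90 \left(-6 - \frac{10}{-19}\right) \left(9 - 6\right) \left(- 2 \left(0 + 0\right)\right) = 90 \left(-6 - - \frac{10}{19}\right) 3 \left(\left(-2\right) 0\right) = 90 \left(-6 + \frac{10}{19}\right) 3 \cdot 0 = 90 \left(\left(- \frac{104}{19}\right) 3\right) 0 = 90 \left(- \frac{312}{19}\right) 0 = \left(- \frac{28080}{19}\right) 0 = 0$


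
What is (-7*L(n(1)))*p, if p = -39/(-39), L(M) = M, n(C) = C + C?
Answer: -14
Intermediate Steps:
n(C) = 2*C
p = 1 (p = -39*(-1/39) = 1)
(-7*L(n(1)))*p = -14*1 = -14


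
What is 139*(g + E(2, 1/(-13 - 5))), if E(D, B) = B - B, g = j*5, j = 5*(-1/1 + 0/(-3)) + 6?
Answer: 695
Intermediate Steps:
j = 1 (j = 5*(-1*1 + 0*(-⅓)) + 6 = 5*(-1 + 0) + 6 = 5*(-1) + 6 = -5 + 6 = 1)
g = 5 (g = 1*5 = 5)
E(D, B) = 0
139*(g + E(2, 1/(-13 - 5))) = 139*(5 + 0) = 139*5 = 695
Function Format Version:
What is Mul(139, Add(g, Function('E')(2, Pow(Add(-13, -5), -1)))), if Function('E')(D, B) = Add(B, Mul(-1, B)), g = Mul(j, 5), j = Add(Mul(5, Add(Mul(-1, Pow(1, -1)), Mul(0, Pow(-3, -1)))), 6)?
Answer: 695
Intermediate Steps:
j = 1 (j = Add(Mul(5, Add(Mul(-1, 1), Mul(0, Rational(-1, 3)))), 6) = Add(Mul(5, Add(-1, 0)), 6) = Add(Mul(5, -1), 6) = Add(-5, 6) = 1)
g = 5 (g = Mul(1, 5) = 5)
Function('E')(D, B) = 0
Mul(139, Add(g, Function('E')(2, Pow(Add(-13, -5), -1)))) = Mul(139, Add(5, 0)) = Mul(139, 5) = 695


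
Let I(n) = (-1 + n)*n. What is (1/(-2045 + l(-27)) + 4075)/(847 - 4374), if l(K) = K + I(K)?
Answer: -5362699/4641532 ≈ -1.1554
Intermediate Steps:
I(n) = n*(-1 + n)
l(K) = K + K*(-1 + K)
(1/(-2045 + l(-27)) + 4075)/(847 - 4374) = (1/(-2045 + (-27)**2) + 4075)/(847 - 4374) = (1/(-2045 + 729) + 4075)/(-3527) = (1/(-1316) + 4075)*(-1/3527) = (-1/1316 + 4075)*(-1/3527) = (5362699/1316)*(-1/3527) = -5362699/4641532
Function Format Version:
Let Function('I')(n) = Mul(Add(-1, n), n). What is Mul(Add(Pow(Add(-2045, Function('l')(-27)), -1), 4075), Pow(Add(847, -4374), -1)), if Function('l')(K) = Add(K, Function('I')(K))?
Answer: Rational(-5362699, 4641532) ≈ -1.1554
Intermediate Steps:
Function('I')(n) = Mul(n, Add(-1, n))
Function('l')(K) = Add(K, Mul(K, Add(-1, K)))
Mul(Add(Pow(Add(-2045, Function('l')(-27)), -1), 4075), Pow(Add(847, -4374), -1)) = Mul(Add(Pow(Add(-2045, Pow(-27, 2)), -1), 4075), Pow(Add(847, -4374), -1)) = Mul(Add(Pow(Add(-2045, 729), -1), 4075), Pow(-3527, -1)) = Mul(Add(Pow(-1316, -1), 4075), Rational(-1, 3527)) = Mul(Add(Rational(-1, 1316), 4075), Rational(-1, 3527)) = Mul(Rational(5362699, 1316), Rational(-1, 3527)) = Rational(-5362699, 4641532)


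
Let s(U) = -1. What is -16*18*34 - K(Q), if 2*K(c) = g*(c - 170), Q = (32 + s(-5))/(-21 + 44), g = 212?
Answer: 185958/23 ≈ 8085.1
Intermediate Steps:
Q = 31/23 (Q = (32 - 1)/(-21 + 44) = 31/23 ≈ 1.3478)
K(c) = -18020 + 106*c (K(c) = (212*(c - 170))/2 = (212*(-170 + c))/2 = (-36040 + 212*c)/2 = -18020 + 106*c)
-16*18*34 - K(Q) = -16*18*34 - (-18020 + 106*(31/23)) = -288*34 - (-18020 + 3286/23) = -9792 - 1*(-411174/23) = -9792 + 411174/23 = 185958/23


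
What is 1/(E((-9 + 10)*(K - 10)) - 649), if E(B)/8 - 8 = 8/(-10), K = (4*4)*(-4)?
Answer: -5/2957 ≈ -0.0016909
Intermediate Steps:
K = -64 (K = 16*(-4) = -64)
E(B) = 288/5 (E(B) = 64 + 8*(8/(-10)) = 64 + 8*(8*(-1/10)) = 64 + 8*(-4/5) = 64 - 32/5 = 288/5)
1/(E((-9 + 10)*(K - 10)) - 649) = 1/(288/5 - 649) = 1/(-2957/5) = -5/2957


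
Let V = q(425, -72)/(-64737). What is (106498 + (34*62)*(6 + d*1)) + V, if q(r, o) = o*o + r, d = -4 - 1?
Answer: 7030821013/64737 ≈ 1.0861e+5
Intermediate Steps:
d = -5
q(r, o) = r + o**2 (q(r, o) = o**2 + r = r + o**2)
V = -5609/64737 (V = (425 + (-72)**2)/(-64737) = (425 + 5184)*(-1/64737) = 5609*(-1/64737) = -5609/64737 ≈ -0.086643)
(106498 + (34*62)*(6 + d*1)) + V = (106498 + (34*62)*(6 - 5*1)) - 5609/64737 = (106498 + 2108*(6 - 5)) - 5609/64737 = (106498 + 2108*1) - 5609/64737 = (106498 + 2108) - 5609/64737 = 108606 - 5609/64737 = 7030821013/64737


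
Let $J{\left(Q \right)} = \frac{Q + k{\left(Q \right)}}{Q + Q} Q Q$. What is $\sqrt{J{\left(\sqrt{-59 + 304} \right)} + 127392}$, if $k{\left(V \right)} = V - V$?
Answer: $\frac{\sqrt{510058}}{2} \approx 357.09$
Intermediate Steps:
$k{\left(V \right)} = 0$
$J{\left(Q \right)} = \frac{Q^{2}}{2}$ ($J{\left(Q \right)} = \frac{Q + 0}{Q + Q} Q Q = \frac{Q}{2 Q} Q Q = Q \frac{1}{2 Q} Q Q = \frac{Q}{2} Q = \frac{Q^{2}}{2}$)
$\sqrt{J{\left(\sqrt{-59 + 304} \right)} + 127392} = \sqrt{\frac{\left(\sqrt{-59 + 304}\right)^{2}}{2} + 127392} = \sqrt{\frac{\left(\sqrt{245}\right)^{2}}{2} + 127392} = \sqrt{\frac{\left(7 \sqrt{5}\right)^{2}}{2} + 127392} = \sqrt{\frac{1}{2} \cdot 245 + 127392} = \sqrt{\frac{245}{2} + 127392} = \sqrt{\frac{255029}{2}} = \frac{\sqrt{510058}}{2}$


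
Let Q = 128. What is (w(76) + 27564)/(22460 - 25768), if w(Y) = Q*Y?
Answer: -9323/827 ≈ -11.273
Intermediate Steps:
w(Y) = 128*Y
(w(76) + 27564)/(22460 - 25768) = (128*76 + 27564)/(22460 - 25768) = (9728 + 27564)/(-3308) = 37292*(-1/3308) = -9323/827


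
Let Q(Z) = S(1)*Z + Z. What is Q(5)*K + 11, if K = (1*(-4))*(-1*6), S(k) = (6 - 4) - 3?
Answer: 11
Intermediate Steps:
S(k) = -1 (S(k) = 2 - 3 = -1)
K = 24 (K = -4*(-6) = 24)
Q(Z) = 0 (Q(Z) = -Z + Z = 0)
Q(5)*K + 11 = 0*24 + 11 = 0 + 11 = 11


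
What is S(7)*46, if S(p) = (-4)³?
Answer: -2944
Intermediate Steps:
S(p) = -64
S(7)*46 = -64*46 = -2944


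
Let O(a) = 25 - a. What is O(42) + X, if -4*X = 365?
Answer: -433/4 ≈ -108.25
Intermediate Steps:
X = -365/4 (X = -¼*365 = -365/4 ≈ -91.250)
O(42) + X = (25 - 1*42) - 365/4 = (25 - 42) - 365/4 = -17 - 365/4 = -433/4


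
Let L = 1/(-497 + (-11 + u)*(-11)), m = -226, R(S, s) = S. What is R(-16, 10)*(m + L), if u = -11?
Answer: 922096/255 ≈ 3616.1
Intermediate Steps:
L = -1/255 (L = 1/(-497 + (-11 - 11)*(-11)) = 1/(-497 - 22*(-11)) = 1/(-497 + 242) = 1/(-255) = -1/255 ≈ -0.0039216)
R(-16, 10)*(m + L) = -16*(-226 - 1/255) = -16*(-57631/255) = 922096/255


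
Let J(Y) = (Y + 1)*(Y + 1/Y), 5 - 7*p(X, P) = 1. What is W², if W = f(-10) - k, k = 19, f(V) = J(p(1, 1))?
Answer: 9054081/38416 ≈ 235.69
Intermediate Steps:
p(X, P) = 4/7 (p(X, P) = 5/7 - ⅐*1 = 5/7 - ⅐ = 4/7)
J(Y) = (1 + Y)*(Y + 1/Y)
f(V) = 715/196 (f(V) = 1 + 4/7 + 1/(4/7) + (4/7)² = 1 + 4/7 + 7/4 + 16/49 = 715/196)
W = -3009/196 (W = 715/196 - 1*19 = 715/196 - 19 = -3009/196 ≈ -15.352)
W² = (-3009/196)² = 9054081/38416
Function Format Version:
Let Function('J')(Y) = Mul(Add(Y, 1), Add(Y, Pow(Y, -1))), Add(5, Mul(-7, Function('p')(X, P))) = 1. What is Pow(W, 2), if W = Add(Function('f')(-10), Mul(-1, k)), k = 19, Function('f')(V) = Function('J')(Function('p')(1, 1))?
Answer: Rational(9054081, 38416) ≈ 235.69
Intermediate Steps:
Function('p')(X, P) = Rational(4, 7) (Function('p')(X, P) = Add(Rational(5, 7), Mul(Rational(-1, 7), 1)) = Add(Rational(5, 7), Rational(-1, 7)) = Rational(4, 7))
Function('J')(Y) = Mul(Add(1, Y), Add(Y, Pow(Y, -1)))
Function('f')(V) = Rational(715, 196) (Function('f')(V) = Add(1, Rational(4, 7), Pow(Rational(4, 7), -1), Pow(Rational(4, 7), 2)) = Add(1, Rational(4, 7), Rational(7, 4), Rational(16, 49)) = Rational(715, 196))
W = Rational(-3009, 196) (W = Add(Rational(715, 196), Mul(-1, 19)) = Add(Rational(715, 196), -19) = Rational(-3009, 196) ≈ -15.352)
Pow(W, 2) = Pow(Rational(-3009, 196), 2) = Rational(9054081, 38416)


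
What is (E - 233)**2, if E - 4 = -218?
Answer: 199809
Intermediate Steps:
E = -214 (E = 4 - 218 = -214)
(E - 233)**2 = (-214 - 233)**2 = (-447)**2 = 199809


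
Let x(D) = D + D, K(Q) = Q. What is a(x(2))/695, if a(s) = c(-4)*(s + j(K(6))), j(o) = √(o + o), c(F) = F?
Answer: -16/695 - 8*√3/695 ≈ -0.042959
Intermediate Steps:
j(o) = √2*√o (j(o) = √(2*o) = √2*√o)
x(D) = 2*D
a(s) = -8*√3 - 4*s (a(s) = -4*(s + √2*√6) = -4*(s + 2*√3) = -8*√3 - 4*s)
a(x(2))/695 = (-8*√3 - 8*2)/695 = (-8*√3 - 4*4)*(1/695) = (-8*√3 - 16)*(1/695) = (-16 - 8*√3)*(1/695) = -16/695 - 8*√3/695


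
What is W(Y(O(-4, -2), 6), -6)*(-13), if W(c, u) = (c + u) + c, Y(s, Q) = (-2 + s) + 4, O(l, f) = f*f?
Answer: -78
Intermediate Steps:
O(l, f) = f²
Y(s, Q) = 2 + s
W(c, u) = u + 2*c
W(Y(O(-4, -2), 6), -6)*(-13) = (-6 + 2*(2 + (-2)²))*(-13) = (-6 + 2*(2 + 4))*(-13) = (-6 + 2*6)*(-13) = (-6 + 12)*(-13) = 6*(-13) = -78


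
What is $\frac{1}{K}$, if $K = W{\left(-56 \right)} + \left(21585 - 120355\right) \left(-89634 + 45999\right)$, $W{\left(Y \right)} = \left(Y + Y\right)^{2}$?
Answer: $\frac{1}{4309841494} \approx 2.3203 \cdot 10^{-10}$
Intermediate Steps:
$W{\left(Y \right)} = 4 Y^{2}$ ($W{\left(Y \right)} = \left(2 Y\right)^{2} = 4 Y^{2}$)
$K = 4309841494$ ($K = 4 \left(-56\right)^{2} + \left(21585 - 120355\right) \left(-89634 + 45999\right) = 4 \cdot 3136 - -4309828950 = 12544 + 4309828950 = 4309841494$)
$\frac{1}{K} = \frac{1}{4309841494}$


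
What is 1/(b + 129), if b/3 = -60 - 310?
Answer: -1/981 ≈ -0.0010194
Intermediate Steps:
b = -1110 (b = 3*(-60 - 310) = 3*(-370) = -1110)
1/(b + 129) = 1/(-1110 + 129) = 1/(-981) = -1/981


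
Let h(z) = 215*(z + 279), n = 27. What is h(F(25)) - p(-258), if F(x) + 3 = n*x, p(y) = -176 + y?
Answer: 204899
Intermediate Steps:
F(x) = -3 + 27*x
h(z) = 59985 + 215*z (h(z) = 215*(279 + z) = 59985 + 215*z)
h(F(25)) - p(-258) = (59985 + 215*(-3 + 27*25)) - (-176 - 258) = (59985 + 215*(-3 + 675)) - 1*(-434) = (59985 + 215*672) + 434 = (59985 + 144480) + 434 = 204465 + 434 = 204899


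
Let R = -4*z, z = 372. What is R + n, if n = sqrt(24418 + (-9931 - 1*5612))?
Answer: -1488 + 5*sqrt(355) ≈ -1393.8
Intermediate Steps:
R = -1488 (R = -4*372 = -1488)
n = 5*sqrt(355) (n = sqrt(24418 + (-9931 - 5612)) = sqrt(24418 - 15543) = sqrt(8875) = 5*sqrt(355) ≈ 94.207)
R + n = -1488 + 5*sqrt(355)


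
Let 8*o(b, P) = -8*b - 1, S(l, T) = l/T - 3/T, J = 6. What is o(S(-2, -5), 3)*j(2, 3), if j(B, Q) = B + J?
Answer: -9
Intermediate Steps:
S(l, T) = -3/T + l/T
o(b, P) = -⅛ - b (o(b, P) = (-8*b - 1)/8 = (-1 - 8*b)/8 = -⅛ - b)
j(B, Q) = 6 + B (j(B, Q) = B + 6 = 6 + B)
o(S(-2, -5), 3)*j(2, 3) = (-⅛ - (-3 - 2)/(-5))*(6 + 2) = (-⅛ - (-1)*(-5)/5)*8 = (-⅛ - 1*1)*8 = (-⅛ - 1)*8 = -9/8*8 = -9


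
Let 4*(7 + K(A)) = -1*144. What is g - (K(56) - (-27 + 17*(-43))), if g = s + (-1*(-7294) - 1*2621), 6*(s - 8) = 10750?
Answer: 17273/3 ≈ 5757.7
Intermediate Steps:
s = 5399/3 (s = 8 + (1/6)*10750 = 8 + 5375/3 = 5399/3 ≈ 1799.7)
K(A) = -43 (K(A) = -7 + (-1*144)/4 = -7 + (1/4)*(-144) = -7 - 36 = -43)
g = 19418/3 (g = 5399/3 + (-1*(-7294) - 1*2621) = 5399/3 + (7294 - 2621) = 5399/3 + 4673 = 19418/3 ≈ 6472.7)
g - (K(56) - (-27 + 17*(-43))) = 19418/3 - (-43 - (-27 + 17*(-43))) = 19418/3 - (-43 - (-27 - 731)) = 19418/3 - (-43 - 1*(-758)) = 19418/3 - (-43 + 758) = 19418/3 - 1*715 = 19418/3 - 715 = 17273/3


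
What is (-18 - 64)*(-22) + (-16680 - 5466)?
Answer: -20342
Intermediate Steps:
(-18 - 64)*(-22) + (-16680 - 5466) = -82*(-22) - 22146 = 1804 - 22146 = -20342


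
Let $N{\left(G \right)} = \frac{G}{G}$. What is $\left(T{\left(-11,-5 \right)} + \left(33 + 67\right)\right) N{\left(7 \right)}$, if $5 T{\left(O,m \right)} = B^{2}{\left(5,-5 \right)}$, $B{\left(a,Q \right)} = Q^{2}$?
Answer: $225$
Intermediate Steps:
$N{\left(G \right)} = 1$
$T{\left(O,m \right)} = 125$ ($T{\left(O,m \right)} = \frac{\left(\left(-5\right)^{2}\right)^{2}}{5} = \frac{25^{2}}{5} = \frac{1}{5} \cdot 625 = 125$)
$\left(T{\left(-11,-5 \right)} + \left(33 + 67\right)\right) N{\left(7 \right)} = \left(125 + \left(33 + 67\right)\right) 1 = \left(125 + 100\right) 1 = 225 \cdot 1 = 225$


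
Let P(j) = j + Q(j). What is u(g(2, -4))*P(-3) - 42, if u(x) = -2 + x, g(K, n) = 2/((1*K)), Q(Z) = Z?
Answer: -36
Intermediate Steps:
g(K, n) = 2/K
P(j) = 2*j (P(j) = j + j = 2*j)
u(g(2, -4))*P(-3) - 42 = (-2 + 2/2)*(2*(-3)) - 42 = (-2 + 2*(½))*(-6) - 42 = (-2 + 1)*(-6) - 42 = -1*(-6) - 42 = 6 - 42 = -36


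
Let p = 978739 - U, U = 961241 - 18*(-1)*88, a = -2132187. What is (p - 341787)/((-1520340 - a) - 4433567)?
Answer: 325873/3821720 ≈ 0.085269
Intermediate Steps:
U = 962825 (U = 961241 - (-18)*88 = 961241 - 1*(-1584) = 961241 + 1584 = 962825)
p = 15914 (p = 978739 - 1*962825 = 978739 - 962825 = 15914)
(p - 341787)/((-1520340 - a) - 4433567) = (15914 - 341787)/((-1520340 - 1*(-2132187)) - 4433567) = -325873/((-1520340 + 2132187) - 4433567) = -325873/(611847 - 4433567) = -325873/(-3821720) = -325873*(-1/3821720) = 325873/3821720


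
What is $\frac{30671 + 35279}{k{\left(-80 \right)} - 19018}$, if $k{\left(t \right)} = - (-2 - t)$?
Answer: $- \frac{32975}{9548} \approx -3.4536$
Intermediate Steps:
$k{\left(t \right)} = 2 + t$
$\frac{30671 + 35279}{k{\left(-80 \right)} - 19018} = \frac{30671 + 35279}{\left(2 - 80\right) - 19018} = \frac{65950}{-78 - 19018} = \frac{65950}{-19096} = 65950 \left(- \frac{1}{19096}\right) = - \frac{32975}{9548}$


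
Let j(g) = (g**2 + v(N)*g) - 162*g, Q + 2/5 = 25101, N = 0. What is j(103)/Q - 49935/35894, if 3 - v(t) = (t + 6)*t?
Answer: -1043167895/643543526 ≈ -1.6210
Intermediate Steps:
Q = 125503/5 (Q = -2/5 + 25101 = 125503/5 ≈ 25101.)
v(t) = 3 - t*(6 + t) (v(t) = 3 - (t + 6)*t = 3 - (6 + t)*t = 3 - t*(6 + t))
j(g) = g**2 - 159*g (j(g) = (g**2 + (3 - 1*0**2 - 6*0)*g) - 162*g = (g**2 + (3 - 1*0 + 0)*g) - 162*g = (g**2 + (3 + 0 + 0)*g) - 162*g = (g**2 + 3*g) - 162*g = g**2 - 159*g)
j(103)/Q - 49935/35894 = (103*(-159 + 103))/(125503/5) - 49935/35894 = (103*(-56))*(5/125503) - 49935*1/35894 = -5768*5/125503 - 49935/35894 = -4120/17929 - 49935/35894 = -1043167895/643543526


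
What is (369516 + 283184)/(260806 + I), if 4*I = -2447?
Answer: 2610800/1040777 ≈ 2.5085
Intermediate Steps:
I = -2447/4 (I = (¼)*(-2447) = -2447/4 ≈ -611.75)
(369516 + 283184)/(260806 + I) = (369516 + 283184)/(260806 - 2447/4) = 652700/(1040777/4) = 652700*(4/1040777) = 2610800/1040777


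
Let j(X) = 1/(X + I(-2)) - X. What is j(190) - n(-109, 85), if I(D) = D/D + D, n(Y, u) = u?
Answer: -51974/189 ≈ -274.99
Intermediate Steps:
I(D) = 1 + D
j(X) = 1/(-1 + X) - X (j(X) = 1/(X + (1 - 2)) - X = 1/(X - 1) - X = 1/(-1 + X) - X)
j(190) - n(-109, 85) = (1 + 190 - 1*190**2)/(-1 + 190) - 1*85 = (1 + 190 - 1*36100)/189 - 85 = (1 + 190 - 36100)/189 - 85 = (1/189)*(-35909) - 85 = -35909/189 - 85 = -51974/189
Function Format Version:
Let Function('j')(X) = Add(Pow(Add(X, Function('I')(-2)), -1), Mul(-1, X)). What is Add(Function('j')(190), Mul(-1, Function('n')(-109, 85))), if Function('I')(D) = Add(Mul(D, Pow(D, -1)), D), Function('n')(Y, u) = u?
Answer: Rational(-51974, 189) ≈ -274.99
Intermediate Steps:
Function('I')(D) = Add(1, D)
Function('j')(X) = Add(Pow(Add(-1, X), -1), Mul(-1, X)) (Function('j')(X) = Add(Pow(Add(X, Add(1, -2)), -1), Mul(-1, X)) = Add(Pow(Add(X, -1), -1), Mul(-1, X)) = Add(Pow(Add(-1, X), -1), Mul(-1, X)))
Add(Function('j')(190), Mul(-1, Function('n')(-109, 85))) = Add(Mul(Pow(Add(-1, 190), -1), Add(1, 190, Mul(-1, Pow(190, 2)))), Mul(-1, 85)) = Add(Mul(Pow(189, -1), Add(1, 190, Mul(-1, 36100))), -85) = Add(Mul(Rational(1, 189), Add(1, 190, -36100)), -85) = Add(Mul(Rational(1, 189), -35909), -85) = Add(Rational(-35909, 189), -85) = Rational(-51974, 189)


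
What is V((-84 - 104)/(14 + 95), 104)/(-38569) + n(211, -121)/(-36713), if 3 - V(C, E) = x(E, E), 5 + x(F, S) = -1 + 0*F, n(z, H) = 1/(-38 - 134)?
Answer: -56793155/243549195884 ≈ -0.00023319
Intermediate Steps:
n(z, H) = -1/172 (n(z, H) = 1/(-172) = -1/172)
x(F, S) = -6 (x(F, S) = -5 + (-1 + 0*F) = -5 + (-1 + 0) = -5 - 1 = -6)
V(C, E) = 9 (V(C, E) = 3 - 1*(-6) = 3 + 6 = 9)
V((-84 - 104)/(14 + 95), 104)/(-38569) + n(211, -121)/(-36713) = 9/(-38569) - 1/172/(-36713) = 9*(-1/38569) - 1/172*(-1/36713) = -9/38569 + 1/6314636 = -56793155/243549195884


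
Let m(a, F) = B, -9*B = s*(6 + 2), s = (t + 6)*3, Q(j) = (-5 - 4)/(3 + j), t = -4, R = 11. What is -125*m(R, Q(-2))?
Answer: 2000/3 ≈ 666.67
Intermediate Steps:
Q(j) = -9/(3 + j)
s = 6 (s = (-4 + 6)*3 = 2*3 = 6)
B = -16/3 (B = -2*(6 + 2)/3 = -2*8/3 = -1/9*48 = -16/3 ≈ -5.3333)
m(a, F) = -16/3
-125*m(R, Q(-2)) = -125*(-16/3) = 2000/3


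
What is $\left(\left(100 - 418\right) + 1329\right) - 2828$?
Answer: $-1817$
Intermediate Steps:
$\left(\left(100 - 418\right) + 1329\right) - 2828 = \left(-318 + 1329\right) - 2828 = 1011 - 2828 = -1817$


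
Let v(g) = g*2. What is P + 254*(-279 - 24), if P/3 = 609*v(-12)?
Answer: -120810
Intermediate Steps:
v(g) = 2*g
P = -43848 (P = 3*(609*(2*(-12))) = 3*(609*(-24)) = 3*(-14616) = -43848)
P + 254*(-279 - 24) = -43848 + 254*(-279 - 24) = -43848 + 254*(-303) = -43848 - 76962 = -120810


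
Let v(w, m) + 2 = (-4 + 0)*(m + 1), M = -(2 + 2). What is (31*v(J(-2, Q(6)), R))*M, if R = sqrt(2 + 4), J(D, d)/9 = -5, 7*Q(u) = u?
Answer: 744 + 496*sqrt(6) ≈ 1958.9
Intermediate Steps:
Q(u) = u/7
J(D, d) = -45 (J(D, d) = 9*(-5) = -45)
R = sqrt(6) ≈ 2.4495
M = -4 (M = -1*4 = -4)
v(w, m) = -6 - 4*m (v(w, m) = -2 + (-4 + 0)*(m + 1) = -2 - 4*(1 + m) = -2 + (-4 - 4*m) = -6 - 4*m)
(31*v(J(-2, Q(6)), R))*M = (31*(-6 - 4*sqrt(6)))*(-4) = (-186 - 124*sqrt(6))*(-4) = 744 + 496*sqrt(6)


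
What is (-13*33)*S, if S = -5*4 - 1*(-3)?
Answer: 7293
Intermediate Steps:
S = -17 (S = -20 + 3 = -17)
(-13*33)*S = -13*33*(-17) = -429*(-17) = 7293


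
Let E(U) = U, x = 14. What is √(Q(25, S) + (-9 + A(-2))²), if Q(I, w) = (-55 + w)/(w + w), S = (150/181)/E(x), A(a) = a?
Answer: I*√77190/15 ≈ 18.522*I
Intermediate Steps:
S = 75/1267 (S = (150/181)/14 = (150*(1/181))*(1/14) = (150/181)*(1/14) = 75/1267 ≈ 0.059195)
Q(I, w) = (-55 + w)/(2*w) (Q(I, w) = (-55 + w)/((2*w)) = (-55 + w)*(1/(2*w)) = (-55 + w)/(2*w))
√(Q(25, S) + (-9 + A(-2))²) = √((-55 + 75/1267)/(2*(75/1267)) + (-9 - 2)²) = √((½)*(1267/75)*(-69610/1267) + (-11)²) = √(-6961/15 + 121) = √(-5146/15) = I*√77190/15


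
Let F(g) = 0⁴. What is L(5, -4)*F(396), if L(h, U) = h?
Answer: 0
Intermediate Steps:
F(g) = 0
L(5, -4)*F(396) = 5*0 = 0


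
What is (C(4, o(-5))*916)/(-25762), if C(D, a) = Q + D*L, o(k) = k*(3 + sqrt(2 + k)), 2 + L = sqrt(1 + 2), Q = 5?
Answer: 1374/12881 - 1832*sqrt(3)/12881 ≈ -0.13967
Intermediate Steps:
L = -2 + sqrt(3) (L = -2 + sqrt(1 + 2) = -2 + sqrt(3) ≈ -0.26795)
C(D, a) = 5 + D*(-2 + sqrt(3))
(C(4, o(-5))*916)/(-25762) = ((5 - 1*4*(2 - sqrt(3)))*916)/(-25762) = ((5 + (-8 + 4*sqrt(3)))*916)*(-1/25762) = ((-3 + 4*sqrt(3))*916)*(-1/25762) = (-2748 + 3664*sqrt(3))*(-1/25762) = 1374/12881 - 1832*sqrt(3)/12881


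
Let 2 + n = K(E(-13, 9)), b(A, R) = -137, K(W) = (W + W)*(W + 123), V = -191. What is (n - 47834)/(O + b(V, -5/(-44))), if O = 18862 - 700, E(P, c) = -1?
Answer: -9616/3605 ≈ -2.6674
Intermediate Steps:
K(W) = 2*W*(123 + W) (K(W) = (2*W)*(123 + W) = 2*W*(123 + W))
O = 18162
n = -246 (n = -2 + 2*(-1)*(123 - 1) = -2 + 2*(-1)*122 = -2 - 244 = -246)
(n - 47834)/(O + b(V, -5/(-44))) = (-246 - 47834)/(18162 - 137) = -48080/18025 = -48080*1/18025 = -9616/3605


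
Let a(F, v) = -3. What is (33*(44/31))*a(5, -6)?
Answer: -4356/31 ≈ -140.52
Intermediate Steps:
(33*(44/31))*a(5, -6) = (33*(44/31))*(-3) = (1452/31)*(-3) = -4356/31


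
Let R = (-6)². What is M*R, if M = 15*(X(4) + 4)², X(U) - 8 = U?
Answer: 138240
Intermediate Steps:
X(U) = 8 + U
R = 36
M = 3840 (M = 15*((8 + 4) + 4)² = 15*(12 + 4)² = 15*16² = 15*256 = 3840)
M*R = 3840*36 = 138240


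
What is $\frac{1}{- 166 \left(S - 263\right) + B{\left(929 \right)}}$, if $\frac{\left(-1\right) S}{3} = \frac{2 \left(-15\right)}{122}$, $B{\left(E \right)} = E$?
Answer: $\frac{61}{2712337} \approx 2.249 \cdot 10^{-5}$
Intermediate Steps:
$S = \frac{45}{61}$ ($S = - 3 \frac{2 \left(-15\right)}{122} = - 3 \left(\left(-30\right) \frac{1}{122}\right) = \left(-3\right) \left(- \frac{15}{61}\right) = \frac{45}{61} \approx 0.73771$)
$\frac{1}{- 166 \left(S - 263\right) + B{\left(929 \right)}} = \frac{1}{- 166 \left(\frac{45}{61} - 263\right) + 929} = \frac{1}{\left(-166\right) \left(- \frac{15998}{61}\right) + 929} = \frac{1}{\frac{2655668}{61} + 929} = \frac{1}{\frac{2712337}{61}} = \frac{61}{2712337}$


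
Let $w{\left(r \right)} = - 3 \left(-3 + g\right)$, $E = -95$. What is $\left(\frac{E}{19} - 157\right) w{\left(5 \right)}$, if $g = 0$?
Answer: $-1458$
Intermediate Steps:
$w{\left(r \right)} = 9$ ($w{\left(r \right)} = - 3 \left(-3 + 0\right) = \left(-3\right) \left(-3\right) = 9$)
$\left(\frac{E}{19} - 157\right) w{\left(5 \right)} = \left(- \frac{95}{19} - 157\right) 9 = \left(\left(-95\right) \frac{1}{19} - 157\right) 9 = \left(-5 - 157\right) 9 = \left(-162\right) 9 = -1458$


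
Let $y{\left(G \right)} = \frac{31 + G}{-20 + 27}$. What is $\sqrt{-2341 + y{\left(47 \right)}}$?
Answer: $\frac{i \sqrt{114163}}{7} \approx 48.269 i$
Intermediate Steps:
$y{\left(G \right)} = \frac{31}{7} + \frac{G}{7}$ ($y{\left(G \right)} = \frac{31 + G}{7} = \left(31 + G\right) \frac{1}{7} = \frac{31}{7} + \frac{G}{7}$)
$\sqrt{-2341 + y{\left(47 \right)}} = \sqrt{-2341 + \left(\frac{31}{7} + \frac{1}{7} \cdot 47\right)} = \sqrt{-2341 + \left(\frac{31}{7} + \frac{47}{7}\right)} = \sqrt{-2341 + \frac{78}{7}} = \sqrt{- \frac{16309}{7}} = \frac{i \sqrt{114163}}{7}$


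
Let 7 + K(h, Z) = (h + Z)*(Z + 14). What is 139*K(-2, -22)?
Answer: 25715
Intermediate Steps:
K(h, Z) = -7 + (14 + Z)*(Z + h) (K(h, Z) = -7 + (h + Z)*(Z + 14) = -7 + (Z + h)*(14 + Z) = -7 + (14 + Z)*(Z + h))
139*K(-2, -22) = 139*(-7 + (-22)**2 + 14*(-22) + 14*(-2) - 22*(-2)) = 139*(-7 + 484 - 308 - 28 + 44) = 139*185 = 25715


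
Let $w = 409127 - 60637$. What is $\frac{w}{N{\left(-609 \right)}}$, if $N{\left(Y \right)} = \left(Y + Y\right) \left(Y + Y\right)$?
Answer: $\frac{174245}{741762} \approx 0.23491$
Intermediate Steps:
$w = 348490$
$N{\left(Y \right)} = 4 Y^{2}$ ($N{\left(Y \right)} = 2 Y 2 Y = 4 Y^{2}$)
$\frac{w}{N{\left(-609 \right)}} = \frac{348490}{4 \left(-609\right)^{2}} = \frac{348490}{4 \cdot 370881} = \frac{348490}{1483524} = 348490 \cdot \frac{1}{1483524} = \frac{174245}{741762}$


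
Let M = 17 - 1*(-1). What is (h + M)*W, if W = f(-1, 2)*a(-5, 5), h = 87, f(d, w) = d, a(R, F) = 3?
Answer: -315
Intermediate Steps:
M = 18 (M = 17 + 1 = 18)
W = -3 (W = -1*3 = -3)
(h + M)*W = (87 + 18)*(-3) = 105*(-3) = -315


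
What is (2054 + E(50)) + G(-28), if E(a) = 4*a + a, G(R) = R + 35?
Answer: 2311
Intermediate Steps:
G(R) = 35 + R
E(a) = 5*a
(2054 + E(50)) + G(-28) = (2054 + 5*50) + (35 - 28) = (2054 + 250) + 7 = 2304 + 7 = 2311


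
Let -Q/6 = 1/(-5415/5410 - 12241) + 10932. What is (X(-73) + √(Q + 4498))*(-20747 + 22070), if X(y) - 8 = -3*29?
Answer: -104517 + 1323*I*√10719089436131317610/13245845 ≈ -1.0452e+5 + 3.2701e+5*I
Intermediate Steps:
X(y) = -79 (X(y) = 8 - 3*29 = 8 - 87 = -79)
Q = -868821458748/13245845 (Q = -6*(1/(-5415/5410 - 12241) + 10932) = -6*(1/(-5415*1/5410 - 12241) + 10932) = -6*(1/(-1083/1082 - 12241) + 10932) = -6*(1/(-13245845/1082) + 10932) = -6*(-1082/13245845 + 10932) = -6*144803576458/13245845 = -868821458748/13245845 ≈ -65592.)
(X(-73) + √(Q + 4498))*(-20747 + 22070) = (-79 + √(-868821458748/13245845 + 4498))*(-20747 + 22070) = (-79 + √(-809241647938/13245845))*1323 = (-79 + I*√10719089436131317610/13245845)*1323 = -104517 + 1323*I*√10719089436131317610/13245845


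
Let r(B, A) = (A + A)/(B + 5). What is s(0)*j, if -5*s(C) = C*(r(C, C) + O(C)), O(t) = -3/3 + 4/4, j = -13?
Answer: 0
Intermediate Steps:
r(B, A) = 2*A/(5 + B) (r(B, A) = (2*A)/(5 + B) = 2*A/(5 + B))
O(t) = 0 (O(t) = -3*1/3 + 4*(1/4) = -1 + 1 = 0)
s(C) = -2*C**2/(5*(5 + C)) (s(C) = -C*(2*C/(5 + C) + 0)/5 = -C*2*C/(5 + C)/5 = -2*C**2/(5*(5 + C)))
s(0)*j = -2*0**2/(25 + 5*0)*(-13) = -2*0/(25 + 0)*(-13) = -2*0/25*(-13) = -2*0*1/25*(-13) = 0*(-13) = 0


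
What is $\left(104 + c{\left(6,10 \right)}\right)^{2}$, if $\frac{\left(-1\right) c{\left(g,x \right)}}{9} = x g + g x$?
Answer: $952576$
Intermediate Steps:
$c{\left(g,x \right)} = - 18 g x$ ($c{\left(g,x \right)} = - 9 \left(x g + g x\right) = - 9 \left(g x + g x\right) = - 9 \cdot 2 g x = - 18 g x$)
$\left(104 + c{\left(6,10 \right)}\right)^{2} = \left(104 - 108 \cdot 10\right)^{2} = \left(104 - 1080\right)^{2} = \left(-976\right)^{2} = 952576$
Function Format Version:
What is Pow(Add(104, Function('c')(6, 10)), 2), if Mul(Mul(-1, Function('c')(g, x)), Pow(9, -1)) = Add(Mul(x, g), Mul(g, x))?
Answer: 952576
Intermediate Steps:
Function('c')(g, x) = Mul(-18, g, x) (Function('c')(g, x) = Mul(-9, Add(Mul(x, g), Mul(g, x))) = Mul(-9, Add(Mul(g, x), Mul(g, x))) = Mul(-9, Mul(2, g, x)) = Mul(-18, g, x))
Pow(Add(104, Function('c')(6, 10)), 2) = Pow(Add(104, Mul(-18, 6, 10)), 2) = Pow(Add(104, -1080), 2) = Pow(-976, 2) = 952576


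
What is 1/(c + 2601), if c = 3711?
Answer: 1/6312 ≈ 0.00015843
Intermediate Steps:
1/(c + 2601) = 1/(3711 + 2601) = 1/6312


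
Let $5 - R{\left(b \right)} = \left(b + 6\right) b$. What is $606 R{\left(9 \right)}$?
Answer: $-78780$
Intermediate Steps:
$R{\left(b \right)} = 5 - b \left(6 + b\right)$ ($R{\left(b \right)} = 5 - \left(b + 6\right) b = 5 - \left(6 + b\right) b = 5 - b \left(6 + b\right)$)
$606 R{\left(9 \right)} = 606 \left(5 - 9^{2} - 54\right) = 606 \left(5 - 81 - 54\right) = 606 \left(-130\right) = -78780$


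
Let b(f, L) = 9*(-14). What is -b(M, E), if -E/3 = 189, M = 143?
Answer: 126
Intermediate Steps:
E = -567 (E = -3*189 = -567)
b(f, L) = -126
-b(M, E) = -1*(-126) = 126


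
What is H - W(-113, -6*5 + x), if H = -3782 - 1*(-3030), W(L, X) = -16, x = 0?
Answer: -736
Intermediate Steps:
H = -752 (H = -3782 + 3030 = -752)
H - W(-113, -6*5 + x) = -752 - 1*(-16) = -752 + 16 = -736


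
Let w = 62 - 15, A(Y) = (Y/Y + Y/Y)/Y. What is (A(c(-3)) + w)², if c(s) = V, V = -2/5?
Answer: 1764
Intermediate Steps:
V = -⅖ (V = -2*⅕ = -⅖ ≈ -0.40000)
c(s) = -⅖
A(Y) = 2/Y (A(Y) = (1 + 1)/Y = 2/Y)
w = 47
(A(c(-3)) + w)² = (2/(-⅖) + 47)² = (2*(-5/2) + 47)² = (-5 + 47)² = 42² = 1764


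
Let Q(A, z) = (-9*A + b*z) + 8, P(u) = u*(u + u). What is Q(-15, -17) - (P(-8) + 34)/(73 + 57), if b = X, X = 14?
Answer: -6256/65 ≈ -96.246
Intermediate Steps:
b = 14
P(u) = 2*u**2 (P(u) = u*(2*u) = 2*u**2)
Q(A, z) = 8 - 9*A + 14*z (Q(A, z) = (-9*A + 14*z) + 8 = 8 - 9*A + 14*z)
Q(-15, -17) - (P(-8) + 34)/(73 + 57) = (8 - 9*(-15) + 14*(-17)) - (2*(-8)**2 + 34)/(73 + 57) = (8 + 135 - 238) - (2*64 + 34)/130 = -95 - (128 + 34)/130 = -95 - 162/130 = -95 - 1*81/65 = -95 - 81/65 = -6256/65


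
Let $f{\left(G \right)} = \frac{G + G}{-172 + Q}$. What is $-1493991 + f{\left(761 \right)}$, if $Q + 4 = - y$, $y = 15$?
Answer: $- \frac{285353803}{191} \approx -1.494 \cdot 10^{6}$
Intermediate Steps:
$Q = -19$ ($Q = -4 - 15 = -19$)
$f{\left(G \right)} = - \frac{2 G}{191}$ ($f{\left(G \right)} = \frac{G + G}{-172 - 19} = \frac{2 G}{-191} = 2 G \left(- \frac{1}{191}\right) = - \frac{2 G}{191}$)
$-1493991 + f{\left(761 \right)} = -1493991 - \frac{1522}{191} = - \frac{285353803}{191}$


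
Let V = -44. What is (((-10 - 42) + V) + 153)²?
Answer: 3249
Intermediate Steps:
(((-10 - 42) + V) + 153)² = (((-10 - 42) - 44) + 153)² = ((-52 - 44) + 153)² = (-96 + 153)² = 57² = 3249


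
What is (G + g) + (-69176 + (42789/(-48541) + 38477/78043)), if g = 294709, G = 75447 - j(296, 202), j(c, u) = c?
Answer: 1139075294350022/3788285263 ≈ 3.0068e+5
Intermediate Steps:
G = 75151 (G = 75447 - 1*296 = 75447 - 296 = 75151)
(G + g) + (-69176 + (42789/(-48541) + 38477/78043)) = (75151 + 294709) + (-69176 + (42789/(-48541) + 38477/78043)) = 369860 + (-69176 + (42789*(-1/48541) + 38477*(1/78043))) = 369860 + (-69176 + (-42789/48541 + 38477/78043)) = 369860 + (-69176 - 1471669870/3788285263) = 369860 - 262059893023158/3788285263 = 1139075294350022/3788285263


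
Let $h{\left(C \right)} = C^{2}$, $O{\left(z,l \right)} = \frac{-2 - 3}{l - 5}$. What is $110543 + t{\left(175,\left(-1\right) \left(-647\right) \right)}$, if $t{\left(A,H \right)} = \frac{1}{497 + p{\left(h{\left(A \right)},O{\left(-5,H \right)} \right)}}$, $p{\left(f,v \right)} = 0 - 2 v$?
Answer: $\frac{17636251627}{159542} \approx 1.1054 \cdot 10^{5}$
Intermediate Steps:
$O{\left(z,l \right)} = - \frac{5}{-5 + l}$
$p{\left(f,v \right)} = - 2 v$
$t{\left(A,H \right)} = \frac{1}{497 + \frac{10}{-5 + H}}$ ($t{\left(A,H \right)} = \frac{1}{497 - 2 \left(- \frac{5}{-5 + H}\right)} = \frac{1}{497 + \frac{10}{-5 + H}}$)
$110543 + t{\left(175,\left(-1\right) \left(-647\right) \right)} = 110543 + \frac{-5 - -647}{-2475 + 497 \left(\left(-1\right) \left(-647\right)\right)} = 110543 + \frac{-5 + 647}{-2475 + 497 \cdot 647} = 110543 + \frac{1}{-2475 + 321559} \cdot 642 = 110543 + \frac{1}{319084} \cdot 642 = 110543 + \frac{321}{159542} = \frac{17636251627}{159542}$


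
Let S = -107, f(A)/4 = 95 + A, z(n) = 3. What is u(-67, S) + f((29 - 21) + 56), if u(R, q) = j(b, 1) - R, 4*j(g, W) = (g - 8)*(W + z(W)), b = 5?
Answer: 700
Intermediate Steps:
f(A) = 380 + 4*A (f(A) = 4*(95 + A) = 380 + 4*A)
j(g, W) = (-8 + g)*(3 + W)/4 (j(g, W) = ((g - 8)*(W + 3))/4 = ((-8 + g)*(3 + W))/4 = (-8 + g)*(3 + W)/4)
u(R, q) = -3 - R (u(R, q) = (-6 - 2*1 + (¾)*5 + (¼)*1*5) - R = (-6 - 2 + 15/4 + 5/4) - R = -3 - R)
u(-67, S) + f((29 - 21) + 56) = (-3 - 1*(-67)) + (380 + 4*((29 - 21) + 56)) = (-3 + 67) + (380 + 4*(8 + 56)) = 64 + (380 + 4*64) = 64 + (380 + 256) = 64 + 636 = 700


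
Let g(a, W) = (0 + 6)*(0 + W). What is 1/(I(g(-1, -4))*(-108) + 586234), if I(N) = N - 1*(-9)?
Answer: 1/587854 ≈ 1.7011e-6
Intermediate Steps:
g(a, W) = 6*W
I(N) = 9 + N (I(N) = N + 9 = 9 + N)
1/(I(g(-1, -4))*(-108) + 586234) = 1/((9 + 6*(-4))*(-108) + 586234) = 1/((9 - 24)*(-108) + 586234) = 1/(-15*(-108) + 586234) = 1/(1620 + 586234) = 1/587854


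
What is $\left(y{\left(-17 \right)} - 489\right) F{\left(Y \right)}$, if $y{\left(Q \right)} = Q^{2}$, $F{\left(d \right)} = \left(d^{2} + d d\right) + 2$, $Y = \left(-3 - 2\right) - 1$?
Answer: $-14800$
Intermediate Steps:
$Y = -6$ ($Y = -5 - 1 = -6$)
$F{\left(d \right)} = 2 + 2 d^{2}$ ($F{\left(d \right)} = \left(d^{2} + d^{2}\right) + 2 = 2 d^{2} + 2 = 2 + 2 d^{2}$)
$\left(y{\left(-17 \right)} - 489\right) F{\left(Y \right)} = \left(\left(-17\right)^{2} - 489\right) \left(2 + 2 \left(-6\right)^{2}\right) = \left(289 - 489\right) \left(2 + 2 \cdot 36\right) = - 200 \left(2 + 72\right) = \left(-200\right) 74 = -14800$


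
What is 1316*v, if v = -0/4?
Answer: 0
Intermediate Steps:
v = 0 (v = -0/4 = -2*0 = 0)
1316*v = 1316*0 = 0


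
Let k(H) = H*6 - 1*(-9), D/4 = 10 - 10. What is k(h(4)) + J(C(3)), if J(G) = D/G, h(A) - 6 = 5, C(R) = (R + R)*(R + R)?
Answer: 75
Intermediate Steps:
D = 0 (D = 4*(10 - 10) = 4*0 = 0)
C(R) = 4*R² (C(R) = (2*R)*(2*R) = 4*R²)
h(A) = 11 (h(A) = 6 + 5 = 11)
J(G) = 0 (J(G) = 0/G = 0)
k(H) = 9 + 6*H (k(H) = 6*H + 9 = 9 + 6*H)
k(h(4)) + J(C(3)) = (9 + 6*11) + 0 = (9 + 66) + 0 = 75 + 0 = 75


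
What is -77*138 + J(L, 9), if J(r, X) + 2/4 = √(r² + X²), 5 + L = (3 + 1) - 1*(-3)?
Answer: -21253/2 + √85 ≈ -10617.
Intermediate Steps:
L = 2 (L = -5 + ((3 + 1) - 1*(-3)) = -5 + (4 + 3) = -5 + 7 = 2)
J(r, X) = -½ + √(X² + r²) (J(r, X) = -½ + √(r² + X²) = -½ + √(X² + r²))
-77*138 + J(L, 9) = -77*138 + (-½ + √(9² + 2²)) = -10626 + (-½ + √(81 + 4)) = -10626 + (-½ + √85) = -21253/2 + √85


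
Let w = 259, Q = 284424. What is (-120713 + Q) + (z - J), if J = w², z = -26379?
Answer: 70251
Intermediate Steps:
J = 67081 (J = 259² = 67081)
(-120713 + Q) + (z - J) = (-120713 + 284424) + (-26379 - 1*67081) = 163711 + (-26379 - 67081) = 163711 - 93460 = 70251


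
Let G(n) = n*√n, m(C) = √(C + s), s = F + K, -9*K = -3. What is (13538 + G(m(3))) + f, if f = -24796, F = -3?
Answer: -11258 + 3^(¼)/3 ≈ -11258.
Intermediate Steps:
K = ⅓ (K = -⅑*(-3) = ⅓ ≈ 0.33333)
s = -8/3 (s = -3 + ⅓ = -8/3 ≈ -2.6667)
m(C) = √(-8/3 + C) (m(C) = √(C - 8/3) = √(-8/3 + C))
G(n) = n^(3/2)
(13538 + G(m(3))) + f = (13538 + (√(-24 + 9*3)/3)^(3/2)) - 24796 = (13538 + (√(-24 + 27)/3)^(3/2)) - 24796 = (13538 + (√3/3)^(3/2)) - 24796 = (13538 + 3^(¼)/3) - 24796 = -11258 + 3^(¼)/3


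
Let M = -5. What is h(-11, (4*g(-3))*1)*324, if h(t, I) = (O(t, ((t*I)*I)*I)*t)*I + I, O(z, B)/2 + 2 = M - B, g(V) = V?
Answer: -1626470928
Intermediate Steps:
O(z, B) = -14 - 2*B (O(z, B) = -4 + 2*(-5 - B) = -4 + (-10 - 2*B) = -14 - 2*B)
h(t, I) = I + I*t*(-14 - 2*t*I**3) (h(t, I) = ((-14 - 2*(t*I)*I*I)*t)*I + I = ((-14 - 2*(I*t)*I*I)*t)*I + I = ((-14 - 2*t*I**2*I)*t)*I + I = ((-14 - 2*t*I**3)*t)*I + I = (t*(-14 - 2*t*I**3))*I + I = I*t*(-14 - 2*t*I**3) + I = I + I*t*(-14 - 2*t*I**3))
h(-11, (4*g(-3))*1)*324 = -(4*(-3))*1*(-1 + 2*(-11)*(7 - 11*((4*(-3))*1)**3))*324 = -(-12*1)*(-1 + 2*(-11)*(7 - 11*(-12*1)**3))*324 = -1*(-12)*(-1 + 2*(-11)*(7 - 11*(-12)**3))*324 = -1*(-12)*(-1 + 2*(-11)*(7 - 11*(-1728)))*324 = -1*(-12)*(-1 + 2*(-11)*(7 + 19008))*324 = -1*(-12)*(-1 + 2*(-11)*19015)*324 = -1*(-12)*(-1 - 418330)*324 = -1*(-12)*(-418331)*324 = -5019972*324 = -1626470928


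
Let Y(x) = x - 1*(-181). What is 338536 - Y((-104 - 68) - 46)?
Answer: 338573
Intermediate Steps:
Y(x) = 181 + x (Y(x) = x + 181 = 181 + x)
338536 - Y((-104 - 68) - 46) = 338536 - (181 + ((-104 - 68) - 46)) = 338536 - (181 + (-172 - 46)) = 338536 - (181 - 218) = 338536 - 1*(-37) = 338536 + 37 = 338573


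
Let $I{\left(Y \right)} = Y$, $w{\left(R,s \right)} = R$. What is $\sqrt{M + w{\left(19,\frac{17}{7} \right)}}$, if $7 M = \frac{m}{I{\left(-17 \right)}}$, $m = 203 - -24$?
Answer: $\frac{3 \sqrt{26894}}{119} \approx 4.1343$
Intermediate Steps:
$m = 227$ ($m = 203 + 24 = 227$)
$M = - \frac{227}{119}$ ($M = \frac{227 \frac{1}{-17}}{7} = \frac{227 \left(- \frac{1}{17}\right)}{7} = \frac{1}{7} \left(- \frac{227}{17}\right) = - \frac{227}{119} \approx -1.9076$)
$\sqrt{M + w{\left(19,\frac{17}{7} \right)}} = \sqrt{- \frac{227}{119} + 19} = \sqrt{\frac{2034}{119}} = \frac{3 \sqrt{26894}}{119}$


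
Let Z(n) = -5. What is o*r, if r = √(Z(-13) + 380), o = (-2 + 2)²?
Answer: 0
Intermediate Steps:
o = 0 (o = 0² = 0)
r = 5*√15 (r = √(-5 + 380) = √375 = 5*√15 ≈ 19.365)
o*r = 0*(5*√15) = 0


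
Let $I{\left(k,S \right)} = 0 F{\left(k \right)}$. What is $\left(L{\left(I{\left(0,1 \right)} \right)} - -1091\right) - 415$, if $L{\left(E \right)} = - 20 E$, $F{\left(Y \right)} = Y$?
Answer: $676$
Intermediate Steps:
$I{\left(k,S \right)} = 0$ ($I{\left(k,S \right)} = 0 k = 0$)
$\left(L{\left(I{\left(0,1 \right)} \right)} - -1091\right) - 415 = \left(\left(-20\right) 0 - -1091\right) - 415 = \left(0 + 1091\right) - 415 = 1091 - 415 = 676$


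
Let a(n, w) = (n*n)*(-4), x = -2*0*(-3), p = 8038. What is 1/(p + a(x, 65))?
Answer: 1/8038 ≈ 0.00012441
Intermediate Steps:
x = 0 (x = 0*(-3) = 0)
a(n, w) = -4*n² (a(n, w) = n²*(-4) = -4*n²)
1/(p + a(x, 65)) = 1/(8038 - 4*0²) = 1/(8038 - 4*0) = 1/(8038 + 0) = 1/8038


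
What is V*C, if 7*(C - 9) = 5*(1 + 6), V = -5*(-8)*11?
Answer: 6160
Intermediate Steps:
V = 440 (V = 40*11 = 440)
C = 14 (C = 9 + (5*(1 + 6))/7 = 9 + (5*7)/7 = 9 + (1/7)*35 = 9 + 5 = 14)
V*C = 440*14 = 6160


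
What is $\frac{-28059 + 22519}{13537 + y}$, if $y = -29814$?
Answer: $\frac{5540}{16277} \approx 0.34036$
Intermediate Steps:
$\frac{-28059 + 22519}{13537 + y} = \frac{-28059 + 22519}{13537 - 29814} = - \frac{5540}{-16277} = \left(-5540\right) \left(- \frac{1}{16277}\right) = \frac{5540}{16277}$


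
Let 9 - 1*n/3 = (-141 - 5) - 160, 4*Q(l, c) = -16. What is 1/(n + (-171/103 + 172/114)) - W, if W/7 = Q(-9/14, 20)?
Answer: 155327639/5547206 ≈ 28.001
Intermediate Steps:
Q(l, c) = -4 (Q(l, c) = (1/4)*(-16) = -4)
n = 945 (n = 27 - 3*((-141 - 5) - 160) = 27 - 3*(-146 - 160) = 27 - 3*(-306) = 27 + 918 = 945)
W = -28 (W = 7*(-4) = -28)
1/(n + (-171/103 + 172/114)) - W = 1/(945 + (-171/103 + 172/114)) - 1*(-28) = 1/(945 + (-171*1/103 + 172*(1/114))) + 28 = 1/(945 + (-171/103 + 86/57)) + 28 = 1/(945 - 889/5871) + 28 = 1/(5547206/5871) + 28 = 5871/5547206 + 28 = 155327639/5547206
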